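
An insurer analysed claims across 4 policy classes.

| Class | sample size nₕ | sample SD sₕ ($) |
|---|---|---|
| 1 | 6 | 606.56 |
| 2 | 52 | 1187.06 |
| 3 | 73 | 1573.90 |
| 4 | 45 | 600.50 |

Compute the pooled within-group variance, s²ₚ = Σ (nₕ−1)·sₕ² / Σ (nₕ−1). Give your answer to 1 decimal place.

1: (6−1)·606.56² = 5·367915.0336 = 1839575.168
2: (52−1)·1187.06² = 51·1409111.4436 = 71864683.6236
3: (73−1)·1573.90² = 72·2477161.21 = 178355607.12
4: (45−1)·600.50² = 44·360600.25 = 15866411
Numerator = 267926276.9116; denominator = Σ(nₕ−1) = 172.
s²ₚ = 267926276.9116/172 = 1557710.912... → 1557710.9.

1557710.9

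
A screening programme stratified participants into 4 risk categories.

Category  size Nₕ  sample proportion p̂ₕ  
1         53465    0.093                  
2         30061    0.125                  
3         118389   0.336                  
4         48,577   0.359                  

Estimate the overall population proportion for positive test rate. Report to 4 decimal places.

0.2633

Wₕ = Nₕ/N with N = 250492: 0.2134, 0.1200, 0.4726, 0.1939.
p̂_st = 0.2134·0.093 + 0.1200·0.125 + 0.4726·0.336 + 0.1939·0.359 ≈ 0.263273... → 0.2633.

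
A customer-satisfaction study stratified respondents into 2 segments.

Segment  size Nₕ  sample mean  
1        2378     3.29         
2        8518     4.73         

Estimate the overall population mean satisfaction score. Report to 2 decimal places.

4.42

N = 10896; weights Wₕ = Nₕ/N = (0.2182, 0.7818).
x̄_st = Σ Wₕ·x̄ₕ = 0.2182·3.29 + 0.7818·4.73 ≈ 4.4157...
→ 4.42.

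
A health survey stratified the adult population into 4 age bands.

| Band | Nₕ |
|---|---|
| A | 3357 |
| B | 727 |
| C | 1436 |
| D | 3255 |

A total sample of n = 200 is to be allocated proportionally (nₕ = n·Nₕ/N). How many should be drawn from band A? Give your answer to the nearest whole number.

N = 3357 + 727 + 1436 + 3255 = 8775.
n_A = 200·3357/8775 = 76.513... → 77.

77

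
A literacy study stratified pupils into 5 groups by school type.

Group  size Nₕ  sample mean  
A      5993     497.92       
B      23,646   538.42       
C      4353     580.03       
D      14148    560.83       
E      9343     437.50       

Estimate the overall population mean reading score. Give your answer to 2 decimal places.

526.46

N = 5993 + 23646 + 4353 + 14148 + 9343 = 57483.
Overall mean = Σ (Nₕ/N)·x̄ₕ — weight by population share, not a simple average.
Σ Nₕx̄ₕ = 5993·497.92 + 23646·538.42 + 4353·580.03 + 14148·560.83 + 9343·437.50 = 2984034.56 + 12731479.32 + 2524870.59 + 7934622.84 + 4087562.5 = 30262569.81.
Divide by N: 30262569.81 / 57483 = 526.4612... → 526.46.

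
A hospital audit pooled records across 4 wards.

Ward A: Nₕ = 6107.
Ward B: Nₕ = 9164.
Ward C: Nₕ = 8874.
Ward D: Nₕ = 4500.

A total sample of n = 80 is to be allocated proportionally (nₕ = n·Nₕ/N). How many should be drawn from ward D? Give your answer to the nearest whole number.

13

Share of ward D = 4500/28645 = 0.15710.
Allocate 80 × 0.15710 = 12.568... → 13.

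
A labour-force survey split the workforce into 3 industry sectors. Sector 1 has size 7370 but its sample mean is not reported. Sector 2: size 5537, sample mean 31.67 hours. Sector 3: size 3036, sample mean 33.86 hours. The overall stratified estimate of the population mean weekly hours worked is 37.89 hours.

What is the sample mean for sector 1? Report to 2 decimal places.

N = 7370 + 5537 + 3036 = 15943.
Overall total = μ·N = 37.89·15943 = 604080.27.
Subtract the known strata: 5537·31.67 + 3036·33.86 = 278155.75.
Remaining total for sector 1: 604080.27 − 278155.75 = 325924.52.
Divide by its size: 325924.52 / 7370 = 44.2231... → 44.22.

44.22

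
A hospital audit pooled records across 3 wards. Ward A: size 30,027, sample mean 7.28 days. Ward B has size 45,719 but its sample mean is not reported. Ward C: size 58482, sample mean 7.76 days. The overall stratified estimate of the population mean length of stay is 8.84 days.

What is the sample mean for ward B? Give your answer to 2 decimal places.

Σ Nₕx̄ₕ = N·μ, so 45719·x̄_B = 134228·8.84 − (30027·7.28 + 58482·7.76).
= 1186575.52 − 672416.88 = 514158.64.
x̄_B = 514158.64 / 45719 = 11.2461... → 11.25.

11.25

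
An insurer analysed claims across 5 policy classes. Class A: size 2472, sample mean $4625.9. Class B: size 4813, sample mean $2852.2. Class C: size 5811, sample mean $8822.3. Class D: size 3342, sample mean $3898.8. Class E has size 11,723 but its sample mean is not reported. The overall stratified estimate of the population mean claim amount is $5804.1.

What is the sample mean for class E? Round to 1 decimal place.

6311.5

Σ Nₕx̄ₕ = N·μ, so 11723·x̄_E = 28161·5804.1 − (2472·4625.9 + 4813·2852.2 + 5811·8822.3 + 3342·3898.8).
= 163449260.1 − 89459038.3 = 73990221.8.
x̄_E = 73990221.8 / 11723 = 6311.543... → 6311.5.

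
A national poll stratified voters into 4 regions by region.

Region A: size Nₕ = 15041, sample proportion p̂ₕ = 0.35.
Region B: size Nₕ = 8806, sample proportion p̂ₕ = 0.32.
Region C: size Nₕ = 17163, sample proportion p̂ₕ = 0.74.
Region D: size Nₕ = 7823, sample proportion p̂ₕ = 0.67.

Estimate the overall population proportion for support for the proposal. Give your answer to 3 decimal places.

N = 15041 + 8806 + 17163 + 7823 = 48833.
Overall proportion = Σ (Nₕ/N)·p̂ₕ.
Σ Nₕp̂ₕ = 5264.35 + 2817.92 + 12700.62 + 5241.41 = 26024.3.
26024.3 / 48833 = 0.53292... → 0.533.

0.533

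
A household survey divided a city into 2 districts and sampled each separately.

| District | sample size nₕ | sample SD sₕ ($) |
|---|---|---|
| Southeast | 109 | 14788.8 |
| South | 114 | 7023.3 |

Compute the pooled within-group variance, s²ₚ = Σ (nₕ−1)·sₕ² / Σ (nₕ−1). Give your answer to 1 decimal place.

132101589.7

Southeast: (109−1)·14788.8² = 108·218708605.44 = 23620529387.52
South: (114−1)·7023.3² = 113·49326742.89 = 5573921946.57
Numerator = 29194451334.09; denominator = Σ(nₕ−1) = 221.
s²ₚ = 29194451334.09/221 = 132101589.747... → 132101589.7.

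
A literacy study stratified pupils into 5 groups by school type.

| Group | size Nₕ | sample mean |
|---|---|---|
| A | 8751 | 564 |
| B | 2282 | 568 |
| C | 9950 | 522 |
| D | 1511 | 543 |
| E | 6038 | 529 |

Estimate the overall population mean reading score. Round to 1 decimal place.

541.2

N = 8751 + 2282 + 9950 + 1511 + 6038 = 28532.
Overall mean = Σ (Nₕ/N)·x̄ₕ — weight by population share, not a simple average.
Σ Nₕx̄ₕ = 8751·564 + 2282·568 + 9950·522 + 1511·543 + 6038·529 = 4935564 + 1296176 + 5193900 + 820473 + 3194102 = 15440215.
Divide by N: 15440215 / 28532 = 541.154... → 541.2.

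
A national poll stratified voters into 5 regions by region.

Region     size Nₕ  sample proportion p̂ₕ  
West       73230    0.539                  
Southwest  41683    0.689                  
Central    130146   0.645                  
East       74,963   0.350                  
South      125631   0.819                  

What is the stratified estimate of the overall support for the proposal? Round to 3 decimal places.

0.631

Wₕ = Nₕ/N with N = 445653: 0.1643, 0.0935, 0.2920, 0.1682, 0.2819.
p̂_st = 0.1643·0.539 + 0.0935·0.689 + 0.2920·0.645 + 0.1682·0.350 + 0.2819·0.819 ≈ 0.63113... → 0.631.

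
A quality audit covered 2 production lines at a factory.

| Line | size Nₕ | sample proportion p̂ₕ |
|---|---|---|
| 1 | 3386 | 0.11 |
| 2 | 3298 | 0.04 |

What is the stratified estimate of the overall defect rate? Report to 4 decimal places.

0.0755

Wₕ = Nₕ/N with N = 6684: 0.5066, 0.4934.
p̂_st = 0.5066·0.11 + 0.4934·0.04 ≈ 0.075461... → 0.0755.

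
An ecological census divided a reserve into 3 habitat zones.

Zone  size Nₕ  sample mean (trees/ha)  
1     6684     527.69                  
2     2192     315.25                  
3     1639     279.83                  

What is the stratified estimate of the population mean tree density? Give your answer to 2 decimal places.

444.77

N = 10515; weights Wₕ = Nₕ/N = (0.6357, 0.2085, 0.1559).
x̄_st = Σ Wₕ·x̄ₕ = 0.6357·527.69 + 0.2085·315.25 + 0.1559·279.83 ≈ 444.7693...
→ 444.77.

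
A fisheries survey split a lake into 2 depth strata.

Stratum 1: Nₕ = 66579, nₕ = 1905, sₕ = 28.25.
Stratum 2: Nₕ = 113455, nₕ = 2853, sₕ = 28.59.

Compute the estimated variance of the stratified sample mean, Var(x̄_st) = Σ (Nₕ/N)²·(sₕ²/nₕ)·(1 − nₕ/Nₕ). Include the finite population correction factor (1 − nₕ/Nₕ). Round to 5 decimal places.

0.16657

N = 180034. Term for each stratum: Wₕ²sₕ²/nₕ·(1−nₕ/Nₕ).
Var(x̄_st) = 0.05565444 + 0.11091853 = 0.16657297 → 0.16657.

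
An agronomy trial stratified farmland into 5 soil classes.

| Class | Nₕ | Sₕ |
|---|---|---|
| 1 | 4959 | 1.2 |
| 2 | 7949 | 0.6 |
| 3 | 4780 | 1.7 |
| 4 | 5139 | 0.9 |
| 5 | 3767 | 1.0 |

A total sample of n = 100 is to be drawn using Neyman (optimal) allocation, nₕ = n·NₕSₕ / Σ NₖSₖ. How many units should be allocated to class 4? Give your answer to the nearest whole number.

17

Σ NₕSₕ = 4959·1.2 + 7949·0.6 + 4780·1.7 + 5139·0.9 + 3767·1.0 = 27238.3.
Share for 4: 4625.1/27238.3 = 0.16980.
n_4 = 100 × 0.16980 = 16.980... → 17.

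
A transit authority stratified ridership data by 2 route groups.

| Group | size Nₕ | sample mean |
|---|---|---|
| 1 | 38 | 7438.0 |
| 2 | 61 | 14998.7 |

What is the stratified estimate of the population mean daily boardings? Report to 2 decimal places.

N = 99; weights Wₕ = Nₕ/N = (0.3838, 0.6162).
x̄_st = Σ Wₕ·x̄ₕ = 0.3838·7438.0 + 0.6162·14998.7 ≈ 12096.6131...
→ 12096.61.

12096.61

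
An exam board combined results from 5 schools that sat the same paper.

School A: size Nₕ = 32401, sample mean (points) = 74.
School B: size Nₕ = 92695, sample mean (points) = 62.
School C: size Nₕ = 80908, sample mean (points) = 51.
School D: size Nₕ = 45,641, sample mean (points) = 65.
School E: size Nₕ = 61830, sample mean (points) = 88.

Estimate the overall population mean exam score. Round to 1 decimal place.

N = 32401 + 92695 + 80908 + 45641 + 61830 = 313475.
Weight each subgroup mean by Nₕ/N and sum.
Σ Nₕx̄ₕ = 32401·74 + 92695·62 + 80908·51 + 45641·65 + 61830·88 = 2397674 + 5747090 + 4126308 + 2966665 + 5441040 = 20678777.
Divide by N: 20678777 / 313475 = 65.966... → 66.0.

66.0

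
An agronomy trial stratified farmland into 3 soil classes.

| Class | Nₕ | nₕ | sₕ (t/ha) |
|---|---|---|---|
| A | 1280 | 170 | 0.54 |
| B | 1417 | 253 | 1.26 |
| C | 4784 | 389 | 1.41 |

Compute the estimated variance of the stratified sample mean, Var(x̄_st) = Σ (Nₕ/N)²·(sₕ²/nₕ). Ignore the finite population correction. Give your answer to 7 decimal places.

0.0023654

N = 7481; Wₕ = Nₕ/N.
class A: (1280/7481)²·0.54²/170 = 0.0000502157
class B: (1417/7481)²·1.26²/253 = 0.0002251339
class C: (4784/7481)²·1.41²/389 = 0.0020900258
Sum = 0.0023653754 → 0.0023654.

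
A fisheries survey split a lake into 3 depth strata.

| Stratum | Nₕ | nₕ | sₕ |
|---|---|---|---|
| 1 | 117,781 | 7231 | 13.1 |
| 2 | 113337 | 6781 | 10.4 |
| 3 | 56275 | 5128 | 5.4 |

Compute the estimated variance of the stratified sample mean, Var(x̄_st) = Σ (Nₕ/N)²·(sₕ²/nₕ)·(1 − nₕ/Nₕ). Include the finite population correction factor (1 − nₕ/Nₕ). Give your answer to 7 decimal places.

N = 287393; Wₕ = Nₕ/N.
stratum 1: (117781/287393)²·13.1²/7231·(1 − 7231/117781) = 0.0037413285
stratum 2: (113337/287393)²·10.4²/6781·(1 − 6781/113337) = 0.0023322236
stratum 3: (56275/287393)²·5.4²/5128·(1 − 5128/56275) = 0.0001981631
Sum = 0.0062717152 → 0.0062717.

0.0062717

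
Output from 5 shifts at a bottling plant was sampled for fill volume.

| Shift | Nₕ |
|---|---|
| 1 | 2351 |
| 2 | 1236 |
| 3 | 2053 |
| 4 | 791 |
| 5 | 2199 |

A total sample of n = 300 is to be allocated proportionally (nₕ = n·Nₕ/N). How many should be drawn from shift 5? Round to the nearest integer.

Share of shift 5 = 2199/8630 = 0.25481.
Allocate 300 × 0.25481 = 76.443... → 76.

76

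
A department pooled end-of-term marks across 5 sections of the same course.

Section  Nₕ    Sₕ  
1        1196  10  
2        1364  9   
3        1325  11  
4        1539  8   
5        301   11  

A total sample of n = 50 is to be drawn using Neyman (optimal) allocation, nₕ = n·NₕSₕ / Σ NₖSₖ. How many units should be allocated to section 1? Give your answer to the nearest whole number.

Σ NₕSₕ = 1196·10 + 1364·9 + 1325·11 + 1539·8 + 301·11 = 54434.
Share for 1: 11960/54434 = 0.21972.
n_1 = 50 × 0.21972 = 10.986... → 11.

11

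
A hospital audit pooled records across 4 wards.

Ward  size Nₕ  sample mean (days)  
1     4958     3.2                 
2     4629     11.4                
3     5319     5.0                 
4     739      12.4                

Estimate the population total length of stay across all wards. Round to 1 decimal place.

1: 4958·3.2 = 15865.6
2: 4629·11.4 = 52770.6
3: 5319·5.0 = 26595
4: 739·12.4 = 9163.6
τ̂ = Σ Nₕx̄ₕ = 104394.8.

104394.8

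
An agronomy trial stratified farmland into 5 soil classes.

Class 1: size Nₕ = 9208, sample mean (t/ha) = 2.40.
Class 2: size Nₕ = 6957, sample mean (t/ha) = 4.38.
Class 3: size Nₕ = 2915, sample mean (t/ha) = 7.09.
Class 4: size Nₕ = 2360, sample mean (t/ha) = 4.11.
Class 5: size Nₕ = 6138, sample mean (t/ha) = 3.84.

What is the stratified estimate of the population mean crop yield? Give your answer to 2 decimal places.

N = 27578; weights Wₕ = Nₕ/N = (0.3339, 0.2523, 0.1057, 0.0856, 0.2226).
x̄_st = Σ Wₕ·x̄ₕ = 0.3339·2.40 + 0.2523·4.38 + 0.1057·7.09 + 0.0856·4.11 + 0.2226·3.84 ≈ 3.8621...
→ 3.86.

3.86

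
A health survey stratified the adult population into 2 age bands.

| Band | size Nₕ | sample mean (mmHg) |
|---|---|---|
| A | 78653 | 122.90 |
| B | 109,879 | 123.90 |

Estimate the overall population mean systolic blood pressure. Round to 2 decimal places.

123.48

N = 78653 + 109879 = 188532.
Overall mean = Σ (Nₕ/N)·x̄ₕ — weight by population share, not a simple average.
Σ Nₕx̄ₕ = 78653·122.90 + 109879·123.90 = 9666453.7 + 13614008.1 = 23280461.8.
Divide by N: 23280461.8 / 188532 = 123.4828... → 123.48.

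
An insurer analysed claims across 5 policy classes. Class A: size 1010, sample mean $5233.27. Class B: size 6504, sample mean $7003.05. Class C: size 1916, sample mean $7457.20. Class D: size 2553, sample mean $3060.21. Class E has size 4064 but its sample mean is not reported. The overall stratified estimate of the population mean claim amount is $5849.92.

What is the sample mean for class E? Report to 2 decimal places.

5152.44

N = 1010 + 6504 + 1916 + 2553 + 4064 = 16047.
Overall total = μ·N = 5849.92·16047 = 93873666.24.
Subtract the known strata: 1010·5233.27 + 6504·7003.05 + 1916·7457.20 + 2553·3060.21 = 72934151.23.
Remaining total for class E: 93873666.24 − 72934151.23 = 20939515.01.
Divide by its size: 20939515.01 / 4064 = 5152.4397... → 5152.44.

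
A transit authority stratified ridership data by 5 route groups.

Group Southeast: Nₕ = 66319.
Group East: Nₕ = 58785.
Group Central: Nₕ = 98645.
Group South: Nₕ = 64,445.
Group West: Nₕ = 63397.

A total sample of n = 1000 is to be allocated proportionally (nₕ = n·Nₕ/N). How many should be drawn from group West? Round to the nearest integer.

N = 66319 + 58785 + 98645 + 64445 + 63397 = 351591.
n_West = 1000·63397/351591 = 180.315... → 180.

180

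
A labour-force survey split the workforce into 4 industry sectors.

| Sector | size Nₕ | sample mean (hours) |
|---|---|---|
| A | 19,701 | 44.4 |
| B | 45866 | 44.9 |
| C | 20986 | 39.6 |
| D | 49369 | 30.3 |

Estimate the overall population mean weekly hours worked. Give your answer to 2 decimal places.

38.71

N = 135922; weights Wₕ = Nₕ/N = (0.1449, 0.3374, 0.1544, 0.3632).
x̄_st = Σ Wₕ·x̄ₕ = 0.1449·44.4 + 0.3374·44.9 + 0.1544·39.6 + 0.3632·30.3 ≈ 38.7063...
→ 38.71.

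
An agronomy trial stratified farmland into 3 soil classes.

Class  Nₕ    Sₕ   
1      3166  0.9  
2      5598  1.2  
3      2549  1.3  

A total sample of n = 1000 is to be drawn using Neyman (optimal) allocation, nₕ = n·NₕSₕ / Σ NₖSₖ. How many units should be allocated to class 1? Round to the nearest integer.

1: NₕSₕ = 3166·0.9 = 2849.4
2: NₕSₕ = 5598·1.2 = 6717.6
3: NₕSₕ = 2549·1.3 = 3313.7
Σ NₕSₕ = 12880.7.
n_1 = 1000·2849.4/12880.7 = 221.215... → 221.

221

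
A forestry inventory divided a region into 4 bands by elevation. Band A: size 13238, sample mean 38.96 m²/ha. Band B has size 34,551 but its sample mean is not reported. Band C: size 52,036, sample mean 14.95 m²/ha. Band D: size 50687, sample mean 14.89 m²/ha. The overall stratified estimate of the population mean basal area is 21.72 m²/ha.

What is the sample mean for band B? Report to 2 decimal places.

35.33

Σ Nₕx̄ₕ = N·μ, so 34551·x̄_B = 150512·21.72 − (13238·38.96 + 52036·14.95 + 50687·14.89).
= 3269120.64 − 2048420.11 = 1220700.53.
x̄_B = 1220700.53 / 34551 = 35.3304... → 35.33.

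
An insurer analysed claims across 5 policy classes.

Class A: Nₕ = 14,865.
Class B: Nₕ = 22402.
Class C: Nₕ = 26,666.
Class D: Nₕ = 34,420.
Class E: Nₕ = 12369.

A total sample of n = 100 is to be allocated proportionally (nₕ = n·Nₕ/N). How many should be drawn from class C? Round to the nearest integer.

Share of class C = 26666/110722 = 0.24084.
Allocate 100 × 0.24084 = 24.084... → 24.

24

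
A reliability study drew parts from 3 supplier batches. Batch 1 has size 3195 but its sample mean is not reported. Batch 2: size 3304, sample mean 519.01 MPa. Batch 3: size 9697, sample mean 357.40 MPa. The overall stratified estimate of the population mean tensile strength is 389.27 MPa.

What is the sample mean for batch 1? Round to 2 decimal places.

351.83

N = 3195 + 3304 + 9697 = 16196.
Overall total = μ·N = 389.27·16196 = 6304616.92.
Subtract the known strata: 3304·519.01 + 9697·357.40 = 5180516.84.
Remaining total for batch 1: 6304616.92 − 5180516.84 = 1124100.08.
Divide by its size: 1124100.08 / 3195 = 351.8310... → 351.83.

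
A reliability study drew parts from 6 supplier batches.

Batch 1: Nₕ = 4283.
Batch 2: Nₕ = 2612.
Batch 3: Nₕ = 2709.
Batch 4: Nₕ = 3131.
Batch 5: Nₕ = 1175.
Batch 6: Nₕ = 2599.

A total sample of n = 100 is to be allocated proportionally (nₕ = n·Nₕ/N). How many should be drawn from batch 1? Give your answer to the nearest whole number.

Share of batch 1 = 4283/16509 = 0.25943.
Allocate 100 × 0.25943 = 25.943... → 26.

26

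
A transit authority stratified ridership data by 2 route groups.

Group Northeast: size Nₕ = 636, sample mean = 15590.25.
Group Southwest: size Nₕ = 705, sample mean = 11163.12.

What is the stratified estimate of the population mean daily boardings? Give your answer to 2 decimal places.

13262.79

N = 636 + 705 = 1341.
The stratified mean weights each stratum mean by its population share Nₕ/N.
Σ Nₕx̄ₕ = 636·15590.25 + 705·11163.12 = 9915399 + 7869999.6 = 17785398.6.
Divide by N: 17785398.6 / 1341 = 13262.7879... → 13262.79.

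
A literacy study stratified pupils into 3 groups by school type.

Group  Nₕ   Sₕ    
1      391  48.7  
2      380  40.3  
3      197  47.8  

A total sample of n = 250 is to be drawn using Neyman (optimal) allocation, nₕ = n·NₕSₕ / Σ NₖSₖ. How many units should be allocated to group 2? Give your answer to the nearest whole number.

87

1: NₕSₕ = 391·48.7 = 19041.7
2: NₕSₕ = 380·40.3 = 15314
3: NₕSₕ = 197·47.8 = 9416.6
Σ NₕSₕ = 43772.3.
n_2 = 250·15314/43772.3 = 87.464... → 87.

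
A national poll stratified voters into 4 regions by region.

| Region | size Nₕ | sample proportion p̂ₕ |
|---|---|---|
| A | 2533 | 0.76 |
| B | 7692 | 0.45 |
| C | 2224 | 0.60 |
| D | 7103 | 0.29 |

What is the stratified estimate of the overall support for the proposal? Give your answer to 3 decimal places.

Wₕ = Nₕ/N with N = 19552: 0.1296, 0.3934, 0.1137, 0.3633.
p̂_st = 0.1296·0.76 + 0.3934·0.45 + 0.1137·0.60 + 0.3633·0.29 ≈ 0.44910... → 0.449.

0.449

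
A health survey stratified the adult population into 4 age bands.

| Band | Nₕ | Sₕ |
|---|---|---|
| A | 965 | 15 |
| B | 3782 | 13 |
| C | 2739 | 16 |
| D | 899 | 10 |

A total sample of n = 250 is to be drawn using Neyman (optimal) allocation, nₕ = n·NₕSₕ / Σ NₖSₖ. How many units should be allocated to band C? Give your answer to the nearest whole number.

A: NₕSₕ = 965·15 = 14475
B: NₕSₕ = 3782·13 = 49166
C: NₕSₕ = 2739·16 = 43824
D: NₕSₕ = 899·10 = 8990
Σ NₕSₕ = 116455.
n_C = 250·43824/116455 = 94.079... → 94.

94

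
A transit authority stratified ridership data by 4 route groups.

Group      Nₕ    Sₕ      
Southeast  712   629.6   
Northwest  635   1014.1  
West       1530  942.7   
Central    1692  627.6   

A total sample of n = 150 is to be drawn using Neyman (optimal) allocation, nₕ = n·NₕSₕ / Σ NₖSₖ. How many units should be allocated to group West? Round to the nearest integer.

60

Southeast: NₕSₕ = 712·629.6 = 448275.2
Northwest: NₕSₕ = 635·1014.1 = 643953.5
West: NₕSₕ = 1530·942.7 = 1442331
Central: NₕSₕ = 1692·627.6 = 1061899.2
Σ NₕSₕ = 3596458.9.
n_West = 150·1442331/3596458.9 = 60.156... → 60.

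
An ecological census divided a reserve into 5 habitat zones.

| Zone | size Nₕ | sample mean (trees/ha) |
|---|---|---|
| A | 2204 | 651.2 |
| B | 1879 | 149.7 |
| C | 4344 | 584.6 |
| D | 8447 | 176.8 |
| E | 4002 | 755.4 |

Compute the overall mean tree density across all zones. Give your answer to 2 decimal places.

N = 20876; weights Wₕ = Nₕ/N = (0.1056, 0.0900, 0.2081, 0.4046, 0.1917).
x̄_st = Σ Wₕ·x̄ₕ = 0.1056·651.2 + 0.0900·149.7 + 0.2081·584.6 + 0.4046·176.8 + 0.1917·755.4 ≈ 420.2229...
→ 420.22.

420.22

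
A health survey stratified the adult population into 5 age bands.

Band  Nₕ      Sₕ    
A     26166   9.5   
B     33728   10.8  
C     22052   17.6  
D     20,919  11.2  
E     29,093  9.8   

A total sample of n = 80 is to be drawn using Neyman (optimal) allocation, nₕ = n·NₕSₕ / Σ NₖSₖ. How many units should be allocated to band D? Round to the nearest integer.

12

A: NₕSₕ = 26166·9.5 = 248577
B: NₕSₕ = 33728·10.8 = 364262.4
C: NₕSₕ = 22052·17.6 = 388115.2
D: NₕSₕ = 20919·11.2 = 234292.8
E: NₕSₕ = 29093·9.8 = 285111.4
Σ NₕSₕ = 1520358.8.
n_D = 80·234292.8/1520358.8 = 12.328... → 12.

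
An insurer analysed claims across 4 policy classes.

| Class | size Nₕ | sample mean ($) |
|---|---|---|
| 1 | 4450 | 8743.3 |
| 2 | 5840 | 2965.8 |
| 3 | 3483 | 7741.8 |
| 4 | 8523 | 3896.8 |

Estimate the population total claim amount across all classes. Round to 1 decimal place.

116405072.8

Population total = Σ Nₕ·x̄ₕ (each stratum's size times its mean).
4450·8743.3 + 5840·2965.8 + 3483·7741.8 + 8523·3896.8 = 38907685 + 17320272 + 26964689.4 + 33212426.4 = 116405072.8.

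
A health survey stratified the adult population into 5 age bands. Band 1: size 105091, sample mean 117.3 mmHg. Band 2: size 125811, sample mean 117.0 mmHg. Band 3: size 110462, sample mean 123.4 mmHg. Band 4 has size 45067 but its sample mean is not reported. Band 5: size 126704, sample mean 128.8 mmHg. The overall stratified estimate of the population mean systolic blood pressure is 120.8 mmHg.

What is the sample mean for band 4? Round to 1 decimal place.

Σ Nₕx̄ₕ = N·μ, so 45067·x̄_4 = 513135·120.8 − (105091·117.3 + 125811·117.0 + 110462·123.4 + 126704·128.8).
= 61986708 − 56997547.3 = 4989160.7.
x̄_4 = 4989160.7 / 45067 = 110.705... → 110.7.

110.7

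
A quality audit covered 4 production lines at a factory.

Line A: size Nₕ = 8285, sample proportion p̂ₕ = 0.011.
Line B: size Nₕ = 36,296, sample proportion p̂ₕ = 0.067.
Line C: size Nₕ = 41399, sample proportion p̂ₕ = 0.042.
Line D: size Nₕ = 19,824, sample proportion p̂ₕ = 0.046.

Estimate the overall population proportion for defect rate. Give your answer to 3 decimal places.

0.049

N = 8285 + 36296 + 41399 + 19824 = 105804.
Overall proportion = Σ (Nₕ/N)·p̂ₕ.
Σ Nₕp̂ₕ = 91.135 + 2431.832 + 1738.758 + 911.904 = 5173.629.
5173.629 / 105804 = 0.04890... → 0.049.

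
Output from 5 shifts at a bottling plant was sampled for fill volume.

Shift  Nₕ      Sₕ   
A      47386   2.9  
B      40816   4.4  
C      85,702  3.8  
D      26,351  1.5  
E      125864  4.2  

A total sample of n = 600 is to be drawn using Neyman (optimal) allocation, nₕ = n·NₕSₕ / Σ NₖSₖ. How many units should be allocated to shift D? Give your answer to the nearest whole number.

Σ NₕSₕ = 47386·2.9 + 40816·4.4 + 85702·3.8 + 26351·1.5 + 125864·4.2 = 1210832.7.
Share for D: 39526.5/1210832.7 = 0.03264.
n_D = 600 × 0.03264 = 19.586... → 20.

20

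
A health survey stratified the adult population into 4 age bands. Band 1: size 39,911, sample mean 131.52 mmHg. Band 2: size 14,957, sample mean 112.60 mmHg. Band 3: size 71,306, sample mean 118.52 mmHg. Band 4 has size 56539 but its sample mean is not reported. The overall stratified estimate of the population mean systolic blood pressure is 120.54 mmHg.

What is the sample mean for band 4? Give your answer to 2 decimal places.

Σ Nₕx̄ₕ = N·μ, so 56539·x̄_4 = 182713·120.54 − (39911·131.52 + 14957·112.60 + 71306·118.52).
= 22024225.02 − 15384440.04 = 6639784.98.
x̄_4 = 6639784.98 / 56539 = 117.4373... → 117.44.

117.44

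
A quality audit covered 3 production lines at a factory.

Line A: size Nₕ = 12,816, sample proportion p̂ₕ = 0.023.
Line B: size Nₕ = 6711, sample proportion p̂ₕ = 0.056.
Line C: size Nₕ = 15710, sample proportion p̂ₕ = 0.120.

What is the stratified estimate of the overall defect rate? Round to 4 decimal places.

0.0725

Wₕ = Nₕ/N with N = 35237: 0.3637, 0.1905, 0.4458.
p̂_st = 0.3637·0.023 + 0.1905·0.056 + 0.4458·0.120 ≈ 0.072531... → 0.0725.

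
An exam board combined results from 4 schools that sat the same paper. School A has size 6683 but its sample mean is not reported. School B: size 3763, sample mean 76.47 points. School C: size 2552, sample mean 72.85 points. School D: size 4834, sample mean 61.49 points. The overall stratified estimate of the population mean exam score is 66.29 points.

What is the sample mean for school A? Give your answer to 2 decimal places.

Σ Nₕx̄ₕ = N·μ, so 6683·x̄_A = 17832·66.29 − (3763·76.47 + 2552·72.85 + 4834·61.49).
= 1182083.28 − 770912.47 = 411170.81.
x̄_A = 411170.81 / 6683 = 61.5249... → 61.52.

61.52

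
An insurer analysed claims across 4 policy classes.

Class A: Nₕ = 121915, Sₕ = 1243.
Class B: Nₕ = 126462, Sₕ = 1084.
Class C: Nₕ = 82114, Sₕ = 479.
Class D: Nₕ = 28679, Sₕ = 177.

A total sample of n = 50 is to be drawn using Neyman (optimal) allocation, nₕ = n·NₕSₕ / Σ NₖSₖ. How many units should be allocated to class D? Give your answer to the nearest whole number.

1

Σ NₕSₕ = 121915·1243 + 126462·1084 + 82114·479 + 28679·177 = 333033942.
Share for D: 5076183/333033942 = 0.01524.
n_D = 50 × 0.01524 = 0.762... → 1.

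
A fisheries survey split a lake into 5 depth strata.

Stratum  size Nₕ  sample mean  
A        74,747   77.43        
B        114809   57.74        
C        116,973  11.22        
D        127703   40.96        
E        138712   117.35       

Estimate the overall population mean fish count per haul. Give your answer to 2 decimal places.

x̄_st = (Σ Nₕx̄ₕ) / (Σ Nₕ) = (74747·77.43 + 114809·57.74 + 116973·11.22 + 127703·40.96 + 138712·117.35) / 572944
= 35237737.01 / 572944 = 61.5029... → 61.50.

61.50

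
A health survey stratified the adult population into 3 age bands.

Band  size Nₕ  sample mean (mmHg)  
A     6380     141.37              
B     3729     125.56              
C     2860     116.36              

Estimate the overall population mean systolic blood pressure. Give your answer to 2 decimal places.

N = 6380 + 3729 + 2860 = 12969.
The stratified mean weights each stratum mean by its population share Nₕ/N.
Σ Nₕx̄ₕ = 6380·141.37 + 3729·125.56 + 2860·116.36 = 901940.6 + 468213.24 + 332789.6 = 1702943.44.
Divide by N: 1702943.44 / 12969 = 131.3088... → 131.31.

131.31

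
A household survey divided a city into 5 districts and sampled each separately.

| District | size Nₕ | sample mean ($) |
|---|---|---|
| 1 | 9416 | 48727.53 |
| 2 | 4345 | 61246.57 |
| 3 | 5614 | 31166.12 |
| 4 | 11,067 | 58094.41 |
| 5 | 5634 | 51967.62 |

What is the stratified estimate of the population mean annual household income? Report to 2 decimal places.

50881.97

N = 36076; weights Wₕ = Nₕ/N = (0.2610, 0.1204, 0.1556, 0.3068, 0.1562).
x̄_st = Σ Wₕ·x̄ₕ = 0.2610·48727.53 + 0.1204·61246.57 + 0.1556·31166.12 + 0.3068·58094.41 + 0.1562·51967.62 ≈ 50881.9651...
→ 50881.97.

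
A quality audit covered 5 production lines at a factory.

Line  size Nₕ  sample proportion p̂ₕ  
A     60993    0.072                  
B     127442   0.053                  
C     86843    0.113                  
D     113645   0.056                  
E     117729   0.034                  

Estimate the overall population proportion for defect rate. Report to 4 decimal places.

N = 60993 + 127442 + 86843 + 113645 + 117729 = 506652.
Overall proportion = Σ (Nₕ/N)·p̂ₕ.
Σ Nₕp̂ₕ = 4391.496 + 6754.426 + 9813.259 + 6364.12 + 4002.786 = 31326.087.
31326.087 / 506652 = 0.061830... → 0.0618.

0.0618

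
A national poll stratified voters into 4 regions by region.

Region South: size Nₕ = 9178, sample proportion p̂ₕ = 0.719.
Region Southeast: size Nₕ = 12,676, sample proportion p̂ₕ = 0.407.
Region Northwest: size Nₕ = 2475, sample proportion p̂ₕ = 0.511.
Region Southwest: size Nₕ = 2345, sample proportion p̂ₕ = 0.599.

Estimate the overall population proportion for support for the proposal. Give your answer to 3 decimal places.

Wₕ = Nₕ/N with N = 26674: 0.3441, 0.4752, 0.0928, 0.0879.
p̂_st = 0.3441·0.719 + 0.4752·0.407 + 0.0928·0.511 + 0.0879·0.599 ≈ 0.54088... → 0.541.

0.541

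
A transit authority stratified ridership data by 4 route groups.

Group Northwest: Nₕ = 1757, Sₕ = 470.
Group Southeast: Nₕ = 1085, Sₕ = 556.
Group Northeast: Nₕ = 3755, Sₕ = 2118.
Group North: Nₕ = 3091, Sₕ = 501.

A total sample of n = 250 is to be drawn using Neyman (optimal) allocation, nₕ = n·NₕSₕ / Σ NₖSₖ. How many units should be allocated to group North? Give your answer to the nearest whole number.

Σ NₕSₕ = 1757·470 + 1085·556 + 3755·2118 + 3091·501 = 10930731.
Share for North: 1548591/10930731 = 0.14167.
n_North = 250 × 0.14167 = 35.418... → 35.

35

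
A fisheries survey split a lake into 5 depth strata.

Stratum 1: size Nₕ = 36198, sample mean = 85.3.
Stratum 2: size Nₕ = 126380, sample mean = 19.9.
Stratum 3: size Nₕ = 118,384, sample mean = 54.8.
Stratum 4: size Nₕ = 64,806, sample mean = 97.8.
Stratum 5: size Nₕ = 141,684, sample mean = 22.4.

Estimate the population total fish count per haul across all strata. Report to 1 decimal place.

21601843.0

1: 36198·85.3 = 3087689.4
2: 126380·19.9 = 2514962
3: 118384·54.8 = 6487443.2
4: 64806·97.8 = 6338026.8
5: 141684·22.4 = 3173721.6
τ̂ = Σ Nₕx̄ₕ = 21601843.0.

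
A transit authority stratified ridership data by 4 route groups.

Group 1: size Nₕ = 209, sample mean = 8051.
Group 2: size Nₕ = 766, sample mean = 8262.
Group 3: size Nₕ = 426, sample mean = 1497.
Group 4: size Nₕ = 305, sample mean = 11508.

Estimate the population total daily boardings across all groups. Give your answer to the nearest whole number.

1: 209·8051 = 1682659
2: 766·8262 = 6328692
3: 426·1497 = 637722
4: 305·11508 = 3509940
τ̂ = Σ Nₕx̄ₕ = 12159013.

12159013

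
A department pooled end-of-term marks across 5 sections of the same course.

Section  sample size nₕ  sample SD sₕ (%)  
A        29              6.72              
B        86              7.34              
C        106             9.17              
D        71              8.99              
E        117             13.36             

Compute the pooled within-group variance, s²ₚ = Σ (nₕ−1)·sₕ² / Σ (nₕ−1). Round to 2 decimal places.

A: (29−1)·6.72² = 28·45.1584 = 1264.4352
B: (86−1)·7.34² = 85·53.8756 = 4579.426
C: (106−1)·9.17² = 105·84.0889 = 8829.3345
D: (71−1)·8.99² = 70·80.8201 = 5657.407
E: (117−1)·13.36² = 116·178.4896 = 20704.7936
Numerator = 41035.3963; denominator = Σ(nₕ−1) = 404.
s²ₚ = 41035.3963/404 = 101.5728... → 101.57.

101.57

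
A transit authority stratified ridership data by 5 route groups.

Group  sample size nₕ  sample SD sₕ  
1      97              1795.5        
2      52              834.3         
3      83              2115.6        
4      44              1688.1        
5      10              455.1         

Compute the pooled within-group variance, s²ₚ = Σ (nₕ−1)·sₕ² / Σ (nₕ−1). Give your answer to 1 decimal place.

Degrees of freedom: 96 + 51 + 82 + 43 + 9 = 281.
Σ(nₕ−1)sₕ² = 96·3223820.25 + 51·696056.49 + 82·4475763.36 + 43·2849681.61 + 9·207116.01 = 836398573.83.
s²ₚ = 836398573.83 / 281 = 2976507.380... → 2976507.4.

2976507.4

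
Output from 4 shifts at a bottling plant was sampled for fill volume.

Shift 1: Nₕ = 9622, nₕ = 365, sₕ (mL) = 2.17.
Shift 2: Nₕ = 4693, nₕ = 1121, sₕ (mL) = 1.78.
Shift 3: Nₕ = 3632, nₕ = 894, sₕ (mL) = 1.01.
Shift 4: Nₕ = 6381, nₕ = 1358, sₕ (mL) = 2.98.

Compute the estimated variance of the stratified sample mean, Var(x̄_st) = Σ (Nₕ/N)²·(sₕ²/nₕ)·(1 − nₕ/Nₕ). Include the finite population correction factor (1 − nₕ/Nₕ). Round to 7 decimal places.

N = 24328. Term for each stratum: Wₕ²sₕ²/nₕ·(1−nₕ/Nₕ).
Var(x̄_st) = 0.0019415537 + 0.0000800541 + 0.0000191722 + 0.0003541375 = 0.0023949174 → 0.0023949.

0.0023949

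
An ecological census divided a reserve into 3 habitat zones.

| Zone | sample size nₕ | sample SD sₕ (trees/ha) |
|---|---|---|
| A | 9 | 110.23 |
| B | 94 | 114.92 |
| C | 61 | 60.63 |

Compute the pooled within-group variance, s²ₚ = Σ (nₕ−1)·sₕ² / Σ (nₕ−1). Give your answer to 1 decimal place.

9602.4

Degrees of freedom: 8 + 93 + 60 = 161.
Σ(nₕ−1)sₕ² = 8·12150.6529 + 93·13206.6064 + 60·3675.9969 = 1545979.4324.
s²ₚ = 1545979.4324 / 161 = 9602.357... → 9602.4.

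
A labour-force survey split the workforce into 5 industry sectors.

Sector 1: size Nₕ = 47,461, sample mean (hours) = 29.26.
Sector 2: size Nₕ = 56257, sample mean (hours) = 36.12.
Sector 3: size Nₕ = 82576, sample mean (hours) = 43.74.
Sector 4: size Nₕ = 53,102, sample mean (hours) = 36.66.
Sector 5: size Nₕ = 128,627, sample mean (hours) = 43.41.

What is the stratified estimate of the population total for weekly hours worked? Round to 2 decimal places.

Population total = Σ Nₕ·x̄ₕ (each stratum's size times its mean).
47461·29.26 + 56257·36.12 + 82576·43.74 + 53102·36.66 + 128627·43.41 = 1388708.86 + 2032002.84 + 3611874.24 + 1946719.32 + 5583698.07 = 14563003.33.

14563003.33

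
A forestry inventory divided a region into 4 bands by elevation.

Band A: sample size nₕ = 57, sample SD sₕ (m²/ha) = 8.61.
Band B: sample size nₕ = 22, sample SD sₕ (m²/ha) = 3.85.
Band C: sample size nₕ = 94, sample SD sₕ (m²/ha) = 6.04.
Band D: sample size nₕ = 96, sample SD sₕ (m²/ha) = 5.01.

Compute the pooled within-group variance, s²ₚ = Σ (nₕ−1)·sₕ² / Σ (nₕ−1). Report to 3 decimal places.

A: (57−1)·8.61² = 56·74.1321 = 4151.3976
B: (22−1)·3.85² = 21·14.8225 = 311.2725
C: (94−1)·6.04² = 93·36.4816 = 3392.7888
D: (96−1)·5.01² = 95·25.1001 = 2384.5095
Numerator = 10239.9684; denominator = Σ(nₕ−1) = 265.
s²ₚ = 10239.9684/265 = 38.64139... → 38.641.

38.641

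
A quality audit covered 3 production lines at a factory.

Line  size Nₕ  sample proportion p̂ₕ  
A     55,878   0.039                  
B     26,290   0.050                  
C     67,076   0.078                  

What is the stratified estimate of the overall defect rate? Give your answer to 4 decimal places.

0.0585

Wₕ = Nₕ/N with N = 149244: 0.3744, 0.1762, 0.4494.
p̂_st = 0.3744·0.039 + 0.1762·0.050 + 0.4494·0.078 ≈ 0.058466... → 0.0585.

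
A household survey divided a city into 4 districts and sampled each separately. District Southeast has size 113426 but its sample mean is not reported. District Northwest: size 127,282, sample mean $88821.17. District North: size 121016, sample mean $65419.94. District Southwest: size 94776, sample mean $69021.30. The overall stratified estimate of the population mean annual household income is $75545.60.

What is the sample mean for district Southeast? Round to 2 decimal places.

76903.07

N = 113426 + 127282 + 121016 + 94776 = 456500.
Overall total = μ·N = 75545.60·456500 = 34486566400.
Subtract the known strata: 127282·88821.17 + 121016·65419.94 + 94776·69021.30 = 25763758347.78.
Remaining total for district Southeast: 34486566400 − 25763758347.78 = 8722808052.22.
Divide by its size: 8722808052.22 / 113426 = 76903.0738... → 76903.07.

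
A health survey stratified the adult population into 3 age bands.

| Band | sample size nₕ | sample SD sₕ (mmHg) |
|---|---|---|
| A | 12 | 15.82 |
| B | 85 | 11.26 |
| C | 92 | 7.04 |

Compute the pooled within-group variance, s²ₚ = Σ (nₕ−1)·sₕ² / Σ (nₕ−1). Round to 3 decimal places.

Degrees of freedom: 11 + 84 + 91 = 186.
Σ(nₕ−1)sₕ² = 11·250.2724 + 84·126.7876 + 91·49.5616 = 17913.2604.
s²ₚ = 17913.2604 / 186 = 96.30785... → 96.308.

96.308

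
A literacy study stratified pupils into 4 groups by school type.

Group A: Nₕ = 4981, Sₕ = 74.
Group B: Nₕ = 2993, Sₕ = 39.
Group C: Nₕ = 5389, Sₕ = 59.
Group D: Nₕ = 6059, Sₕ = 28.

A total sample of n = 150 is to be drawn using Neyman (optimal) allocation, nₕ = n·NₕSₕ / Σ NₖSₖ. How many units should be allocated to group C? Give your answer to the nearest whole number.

49

A: NₕSₕ = 4981·74 = 368594
B: NₕSₕ = 2993·39 = 116727
C: NₕSₕ = 5389·59 = 317951
D: NₕSₕ = 6059·28 = 169652
Σ NₕSₕ = 972924.
n_C = 150·317951/972924 = 49.020... → 49.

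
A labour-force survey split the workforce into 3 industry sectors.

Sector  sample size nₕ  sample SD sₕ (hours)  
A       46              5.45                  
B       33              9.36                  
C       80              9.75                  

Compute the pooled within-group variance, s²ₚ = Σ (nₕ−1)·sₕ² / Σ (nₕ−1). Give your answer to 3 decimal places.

74.680

Degrees of freedom: 45 + 32 + 79 = 156.
Σ(nₕ−1)sₕ² = 45·29.7025 + 32·87.6096 + 79·95.0625 = 11650.0572.
s²ₚ = 11650.0572 / 156 = 74.67985... → 74.680.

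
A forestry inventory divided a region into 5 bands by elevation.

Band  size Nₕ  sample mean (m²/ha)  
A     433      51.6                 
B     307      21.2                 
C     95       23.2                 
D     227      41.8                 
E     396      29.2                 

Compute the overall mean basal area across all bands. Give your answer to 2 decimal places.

35.74

N = 433 + 307 + 95 + 227 + 396 = 1458.
The stratified mean weights each stratum mean by its population share Nₕ/N.
Σ Nₕx̄ₕ = 433·51.6 + 307·21.2 + 95·23.2 + 227·41.8 + 396·29.2 = 22342.8 + 6508.4 + 2204 + 9488.6 + 11563.2 = 52107.
Divide by N: 52107 / 1458 = 35.7387... → 35.74.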